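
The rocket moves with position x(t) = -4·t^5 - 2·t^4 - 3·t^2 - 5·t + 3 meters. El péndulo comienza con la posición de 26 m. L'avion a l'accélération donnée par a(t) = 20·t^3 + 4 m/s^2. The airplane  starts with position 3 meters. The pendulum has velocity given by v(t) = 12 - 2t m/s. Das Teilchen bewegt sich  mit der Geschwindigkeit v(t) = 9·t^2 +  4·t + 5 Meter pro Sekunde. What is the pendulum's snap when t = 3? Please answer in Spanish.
Partiendo de la velocidad v(t) = 12 - 2·t, tomamos 3 derivadas. Derivando la velocidad, obtenemos la aceleración: a(t) = -2. Tomando d/dt de a(t), encontramos j(t) = 0. Tomando d/dt de j(t), encontramos s(t) = 0. De la ecuación del snap s(t) = 0, sustituimos t = 3 para obtener s = 0.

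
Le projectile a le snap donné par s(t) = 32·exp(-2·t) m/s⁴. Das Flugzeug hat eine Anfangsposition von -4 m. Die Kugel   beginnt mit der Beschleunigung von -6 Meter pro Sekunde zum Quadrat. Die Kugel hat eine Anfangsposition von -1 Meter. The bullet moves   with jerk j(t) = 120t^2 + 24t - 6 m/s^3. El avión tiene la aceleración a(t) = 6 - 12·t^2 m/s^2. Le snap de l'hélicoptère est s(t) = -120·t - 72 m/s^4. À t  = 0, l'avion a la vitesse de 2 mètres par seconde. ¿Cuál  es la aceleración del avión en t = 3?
Usando a(t) = 6 - 12·t^2 y sustituyendo t = 3, encontramos a = -102.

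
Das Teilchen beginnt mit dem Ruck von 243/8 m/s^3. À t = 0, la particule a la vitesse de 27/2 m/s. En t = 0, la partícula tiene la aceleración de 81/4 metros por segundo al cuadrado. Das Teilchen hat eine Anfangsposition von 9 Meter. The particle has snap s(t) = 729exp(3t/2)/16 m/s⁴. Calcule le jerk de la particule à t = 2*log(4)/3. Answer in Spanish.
Para resolver esto, necesitamos tomar 1 antiderivada de nuestra ecuación del snap s(t) = 729·exp(3·t/2)/16. La integral del snap es la sacudida. Usando j(0) = 243/8, obtenemos j(t) = 243·exp(3·t/2)/8. Tenemos la sacudida j(t) = 243·exp(3·t/2)/8. Sustituyendo t = 2*log(4)/3: j(2*log(4)/3) = 243/2.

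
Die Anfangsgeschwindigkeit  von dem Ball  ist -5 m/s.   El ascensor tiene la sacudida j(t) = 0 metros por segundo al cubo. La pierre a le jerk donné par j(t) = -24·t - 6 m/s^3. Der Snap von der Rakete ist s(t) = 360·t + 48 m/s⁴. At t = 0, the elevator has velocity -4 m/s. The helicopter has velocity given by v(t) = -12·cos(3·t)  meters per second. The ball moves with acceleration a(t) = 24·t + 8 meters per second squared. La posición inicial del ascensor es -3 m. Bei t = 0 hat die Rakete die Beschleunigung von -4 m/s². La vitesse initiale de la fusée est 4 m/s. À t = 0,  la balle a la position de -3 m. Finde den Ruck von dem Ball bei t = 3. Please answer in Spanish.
Partiendo de la aceleración a(t) = 24·t + 8, tomamos 1 derivada. Tomando d/dt de a(t), encontramos j(t) = 24. Usando j(t) = 24 y sustituyendo t = 3, encontramos j = 24.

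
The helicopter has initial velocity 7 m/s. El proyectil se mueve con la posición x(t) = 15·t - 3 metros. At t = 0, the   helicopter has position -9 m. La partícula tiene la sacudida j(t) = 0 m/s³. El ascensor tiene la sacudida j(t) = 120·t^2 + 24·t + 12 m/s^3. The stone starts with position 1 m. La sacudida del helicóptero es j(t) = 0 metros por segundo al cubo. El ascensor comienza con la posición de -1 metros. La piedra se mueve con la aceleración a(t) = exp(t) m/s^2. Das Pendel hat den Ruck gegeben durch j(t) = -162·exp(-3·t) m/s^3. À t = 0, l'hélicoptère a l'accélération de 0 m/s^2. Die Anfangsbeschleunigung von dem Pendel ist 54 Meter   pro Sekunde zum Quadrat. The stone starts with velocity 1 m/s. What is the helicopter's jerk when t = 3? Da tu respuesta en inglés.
From the given jerk equation j(t) = 0, we substitute t = 3 to get j = 0.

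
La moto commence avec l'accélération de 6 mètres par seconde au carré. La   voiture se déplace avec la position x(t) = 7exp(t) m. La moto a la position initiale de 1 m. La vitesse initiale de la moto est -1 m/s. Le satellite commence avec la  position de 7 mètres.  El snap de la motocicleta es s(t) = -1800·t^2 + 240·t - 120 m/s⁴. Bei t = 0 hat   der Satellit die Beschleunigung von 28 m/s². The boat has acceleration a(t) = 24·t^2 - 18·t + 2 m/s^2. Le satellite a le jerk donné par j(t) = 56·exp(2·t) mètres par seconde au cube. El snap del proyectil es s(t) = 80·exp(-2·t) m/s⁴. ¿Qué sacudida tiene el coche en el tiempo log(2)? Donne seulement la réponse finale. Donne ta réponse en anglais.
j(log(2)) = 14.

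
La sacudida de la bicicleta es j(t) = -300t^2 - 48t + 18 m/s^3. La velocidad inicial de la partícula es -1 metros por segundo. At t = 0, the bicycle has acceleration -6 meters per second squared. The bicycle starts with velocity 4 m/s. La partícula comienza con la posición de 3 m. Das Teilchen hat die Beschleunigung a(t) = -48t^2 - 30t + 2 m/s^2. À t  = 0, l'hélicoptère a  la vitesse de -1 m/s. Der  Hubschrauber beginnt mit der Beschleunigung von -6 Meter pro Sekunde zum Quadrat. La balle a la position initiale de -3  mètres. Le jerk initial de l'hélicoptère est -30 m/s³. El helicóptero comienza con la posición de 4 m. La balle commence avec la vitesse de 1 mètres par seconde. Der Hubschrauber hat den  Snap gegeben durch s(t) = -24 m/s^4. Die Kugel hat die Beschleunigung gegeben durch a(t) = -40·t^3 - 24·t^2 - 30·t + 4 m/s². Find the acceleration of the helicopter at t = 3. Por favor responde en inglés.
To find the answer, we compute 2 antiderivatives of s(t) = -24. Integrating snap and using the initial condition j(0) = -30, we get j(t) = -24·t - 30. The integral of jerk is acceleration. Using a(0) = -6, we get a(t) = -12·t^2 - 30·t - 6. We have acceleration a(t) = -12·t^2 - 30·t - 6. Substituting t = 3: a(3) = -204.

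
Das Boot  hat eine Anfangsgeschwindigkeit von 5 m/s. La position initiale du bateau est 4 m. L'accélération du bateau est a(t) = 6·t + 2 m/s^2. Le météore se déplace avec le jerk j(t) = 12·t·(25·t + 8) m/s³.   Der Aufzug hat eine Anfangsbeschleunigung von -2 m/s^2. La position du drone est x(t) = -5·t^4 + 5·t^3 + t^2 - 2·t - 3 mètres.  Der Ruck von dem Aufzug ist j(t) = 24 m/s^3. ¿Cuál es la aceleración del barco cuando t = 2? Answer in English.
Using a(t) = 6·t + 2 and substituting t = 2, we find a = 14.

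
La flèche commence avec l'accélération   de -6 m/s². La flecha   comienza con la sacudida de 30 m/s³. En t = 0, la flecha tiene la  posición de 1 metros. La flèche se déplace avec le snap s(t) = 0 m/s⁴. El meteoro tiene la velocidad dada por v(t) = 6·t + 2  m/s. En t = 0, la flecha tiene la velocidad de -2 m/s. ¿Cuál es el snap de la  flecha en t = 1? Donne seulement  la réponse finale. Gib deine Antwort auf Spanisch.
En t = 1, s = 0.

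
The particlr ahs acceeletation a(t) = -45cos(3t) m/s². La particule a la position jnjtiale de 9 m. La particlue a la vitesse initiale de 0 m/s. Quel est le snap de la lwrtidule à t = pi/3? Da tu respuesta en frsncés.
Pour résoudre ceci, nous devons prendre 2 dérivées de notre équation de l'accélération a(t) = -45·cos(3·t). En dérivant l'accélération, nous obtenons le jerk: j(t) = 135·sin(3·t). La dérivée du jerk donne le snap: s(t) = 405·cos(3·t). Nous avons le snap s(t) = 405·cos(3·t). En substituant t = pi/3: s(pi/3) = -405.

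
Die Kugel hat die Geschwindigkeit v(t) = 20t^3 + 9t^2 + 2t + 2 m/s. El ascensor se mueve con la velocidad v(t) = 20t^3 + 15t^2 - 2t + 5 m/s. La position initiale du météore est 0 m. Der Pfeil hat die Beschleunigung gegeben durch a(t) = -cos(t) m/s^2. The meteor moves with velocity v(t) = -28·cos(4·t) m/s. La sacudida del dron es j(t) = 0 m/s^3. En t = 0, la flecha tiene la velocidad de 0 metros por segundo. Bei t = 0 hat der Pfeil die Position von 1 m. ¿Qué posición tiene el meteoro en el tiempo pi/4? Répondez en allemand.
Um dies zu lösen, müssen wir 1 Stammfunktion unserer Gleichung für die Geschwindigkeit v(t) = -28·cos(4·t) finden. Durch Integration von der Geschwindigkeit und Verwendung der Anfangsbedingung x(0) = 0, erhalten wir x(t) = -7·sin(4·t). Aus der Gleichung für die Position x(t) = -7·sin(4·t), setzen wir t = pi/4 ein und erhalten x = 0.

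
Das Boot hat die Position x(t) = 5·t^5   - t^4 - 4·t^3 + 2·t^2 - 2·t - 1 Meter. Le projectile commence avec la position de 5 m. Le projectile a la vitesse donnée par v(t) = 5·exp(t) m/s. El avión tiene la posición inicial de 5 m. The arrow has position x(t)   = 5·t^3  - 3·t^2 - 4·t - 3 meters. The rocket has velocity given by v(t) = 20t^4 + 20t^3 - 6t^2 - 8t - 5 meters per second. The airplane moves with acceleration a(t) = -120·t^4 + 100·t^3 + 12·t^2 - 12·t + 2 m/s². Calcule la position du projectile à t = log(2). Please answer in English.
We need to integrate our velocity equation v(t) = 5·exp(t) 1 time. Taking ∫v(t)dt and applying x(0) = 5, we find x(t) = 5·exp(t). We have position x(t) = 5·exp(t). Substituting t = log(2): x(log(2)) = 10.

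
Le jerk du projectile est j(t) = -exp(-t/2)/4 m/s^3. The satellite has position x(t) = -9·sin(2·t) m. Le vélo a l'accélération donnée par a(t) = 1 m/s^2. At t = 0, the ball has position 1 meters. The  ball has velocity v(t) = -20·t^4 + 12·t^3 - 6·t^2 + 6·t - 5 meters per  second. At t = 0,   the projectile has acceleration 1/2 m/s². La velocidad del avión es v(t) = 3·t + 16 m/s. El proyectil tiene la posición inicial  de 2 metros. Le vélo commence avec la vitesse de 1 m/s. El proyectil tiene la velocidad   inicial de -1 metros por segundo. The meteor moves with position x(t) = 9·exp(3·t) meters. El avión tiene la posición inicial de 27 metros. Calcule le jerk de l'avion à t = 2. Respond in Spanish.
Debemos derivar nuestra ecuación de la velocidad v(t) = 3·t + 16 2 veces. La derivada de la velocidad da la aceleración: a(t) = 3. Tomando d/dt de a(t), encontramos j(t) = 0. Usando j(t) = 0 y sustituyendo t = 2, encontramos j = 0.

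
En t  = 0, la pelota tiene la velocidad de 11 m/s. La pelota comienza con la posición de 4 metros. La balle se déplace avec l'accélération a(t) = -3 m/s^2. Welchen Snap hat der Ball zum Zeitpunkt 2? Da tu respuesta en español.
Partiendo de la aceleración a(t) = -3, tomamos 2 derivadas. Derivando la aceleración, obtenemos la sacudida: j(t) = 0. Derivando la sacudida, obtenemos el snap: s(t) = 0. Usando s(t) = 0 y sustituyendo t = 2, encontramos s = 0.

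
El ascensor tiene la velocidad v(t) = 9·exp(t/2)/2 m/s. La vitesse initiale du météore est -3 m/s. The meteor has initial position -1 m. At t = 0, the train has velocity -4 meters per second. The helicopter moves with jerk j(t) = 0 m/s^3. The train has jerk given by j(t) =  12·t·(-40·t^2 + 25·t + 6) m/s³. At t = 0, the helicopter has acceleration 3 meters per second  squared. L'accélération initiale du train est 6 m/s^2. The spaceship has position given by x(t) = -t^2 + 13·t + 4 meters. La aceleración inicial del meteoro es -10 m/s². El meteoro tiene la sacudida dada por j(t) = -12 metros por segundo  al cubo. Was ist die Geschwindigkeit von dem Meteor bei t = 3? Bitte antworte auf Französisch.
En partant du jerk j(t) = -12, nous prenons 2 primitives. La primitive du jerk est l'accélération. En utilisant a(0) = -10, nous obtenons a(t) = -12·t - 10. La primitive de l'accélération est la vitesse. En utilisant v(0) = -3, nous obtenons v(t) = -6·t^2 - 10·t - 3. En utilisant v(t) = -6·t^2 - 10·t - 3 et en substituant t = 3, nous trouvons v = -87.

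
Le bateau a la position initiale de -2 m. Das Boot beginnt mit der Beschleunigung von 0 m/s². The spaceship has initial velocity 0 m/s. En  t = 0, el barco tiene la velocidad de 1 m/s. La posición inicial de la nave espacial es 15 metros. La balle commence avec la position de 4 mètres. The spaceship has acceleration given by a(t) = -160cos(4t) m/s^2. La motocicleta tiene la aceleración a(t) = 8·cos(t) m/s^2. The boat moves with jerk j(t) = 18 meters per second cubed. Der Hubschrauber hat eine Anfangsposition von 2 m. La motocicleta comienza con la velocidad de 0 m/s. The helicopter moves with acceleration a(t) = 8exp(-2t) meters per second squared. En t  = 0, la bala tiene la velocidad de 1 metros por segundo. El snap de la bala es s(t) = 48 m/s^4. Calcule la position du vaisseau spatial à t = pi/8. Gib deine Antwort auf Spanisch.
Necesitamos integrar nuestra ecuación de la aceleración a(t) = -160·cos(4·t) 2 veces. Tomando ∫a(t)dt y aplicando v(0) = 0, encontramos v(t) = -40·sin(4·t). La antiderivada de la velocidad es la posición. Usando x(0) = 15, obtenemos x(t) = 10·cos(4·t) + 5. Tenemos la posición x(t) = 10·cos(4·t) + 5. Sustituyendo t = pi/8: x(pi/8) = 5.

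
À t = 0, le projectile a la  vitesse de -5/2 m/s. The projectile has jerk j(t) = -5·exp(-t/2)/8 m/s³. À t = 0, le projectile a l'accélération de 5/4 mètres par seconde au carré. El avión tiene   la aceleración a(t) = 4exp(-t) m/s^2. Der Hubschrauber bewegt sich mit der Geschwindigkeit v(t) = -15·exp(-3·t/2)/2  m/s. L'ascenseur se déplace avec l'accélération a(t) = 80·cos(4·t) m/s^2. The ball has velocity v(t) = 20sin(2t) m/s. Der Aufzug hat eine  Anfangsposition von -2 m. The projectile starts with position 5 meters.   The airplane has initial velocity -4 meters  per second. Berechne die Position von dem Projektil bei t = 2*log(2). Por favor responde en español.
Necesitamos integrar nuestra ecuación de la sacudida j(t) = -5·exp(-t/2)/8 3 veces. Tomando ∫j(t)dt y aplicando a(0) = 5/4, encontramos a(t) = 5·exp(-t/2)/4. La antiderivada de la aceleración, con v(0) = -5/2, da la velocidad: v(t) = -5·exp(-t/2)/2. La antiderivada de la velocidad, con x(0) = 5, da la posición: x(t) = 5·exp(-t/2). De la ecuación de la posición x(t) = 5·exp(-t/2), sustituimos t = 2*log(2) para obtener x = 5/2.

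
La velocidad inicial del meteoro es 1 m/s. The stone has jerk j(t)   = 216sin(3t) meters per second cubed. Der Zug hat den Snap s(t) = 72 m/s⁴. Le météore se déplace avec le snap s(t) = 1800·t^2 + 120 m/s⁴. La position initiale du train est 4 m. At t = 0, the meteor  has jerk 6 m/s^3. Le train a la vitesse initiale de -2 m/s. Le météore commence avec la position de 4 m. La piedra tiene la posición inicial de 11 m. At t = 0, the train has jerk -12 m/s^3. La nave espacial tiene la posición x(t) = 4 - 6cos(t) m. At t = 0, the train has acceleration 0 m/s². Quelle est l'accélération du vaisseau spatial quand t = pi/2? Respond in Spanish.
Partiendo de la posición x(t) = 4 - 6·cos(t), tomamos 2 derivadas. Tomando d/dt de x(t), encontramos v(t) = 6·sin(t). Derivando la velocidad, obtenemos la aceleración: a(t) = 6·cos(t). Usando a(t) = 6·cos(t) y sustituyendo t = pi/2, encontramos a = 0.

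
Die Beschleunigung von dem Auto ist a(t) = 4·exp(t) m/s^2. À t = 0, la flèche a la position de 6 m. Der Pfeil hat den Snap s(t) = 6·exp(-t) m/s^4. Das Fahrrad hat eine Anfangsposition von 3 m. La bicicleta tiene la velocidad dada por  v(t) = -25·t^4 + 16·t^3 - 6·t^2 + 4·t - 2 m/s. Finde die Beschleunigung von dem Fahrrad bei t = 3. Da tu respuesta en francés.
En partant de la vitesse v(t) = -25·t^4 + 16·t^3 - 6·t^2 + 4·t - 2, nous prenons 1 dérivée. En dérivant la vitesse, nous obtenons l'accélération: a(t) = -100·t^3 + 48·t^2 - 12·t + 4. De l'équation de l'accélération a(t) = -100·t^3 + 48·t^2 - 12·t + 4, nous substituons t = 3 pour obtenir a = -2300.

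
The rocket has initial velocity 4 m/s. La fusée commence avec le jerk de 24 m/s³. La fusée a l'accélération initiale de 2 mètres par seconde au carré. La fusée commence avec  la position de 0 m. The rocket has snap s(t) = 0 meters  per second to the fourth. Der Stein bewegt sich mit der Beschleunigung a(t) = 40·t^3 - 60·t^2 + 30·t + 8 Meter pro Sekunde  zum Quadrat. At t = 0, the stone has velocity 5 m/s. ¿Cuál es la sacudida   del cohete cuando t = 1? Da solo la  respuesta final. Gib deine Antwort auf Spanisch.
En t = 1, j = 24.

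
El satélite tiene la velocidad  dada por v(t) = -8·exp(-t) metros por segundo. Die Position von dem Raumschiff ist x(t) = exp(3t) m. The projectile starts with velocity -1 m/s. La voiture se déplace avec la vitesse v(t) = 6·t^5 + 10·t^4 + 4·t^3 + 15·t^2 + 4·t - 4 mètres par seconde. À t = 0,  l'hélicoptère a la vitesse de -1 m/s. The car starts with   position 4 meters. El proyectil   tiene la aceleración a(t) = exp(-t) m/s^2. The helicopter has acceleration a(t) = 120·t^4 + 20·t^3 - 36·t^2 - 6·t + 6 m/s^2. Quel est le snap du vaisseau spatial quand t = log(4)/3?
Nous devons dériver notre équation de la position x(t) = exp(3·t) 4 fois. En dérivant la position, nous obtenons la vitesse: v(t) = 3·exp(3·t). La dérivée de la vitesse donne l'accélération: a(t) = 9·exp(3·t). En dérivant l'accélération, nous obtenons le jerk: j(t) = 27·exp(3·t). En prenant d/dt de j(t), nous trouvons s(t) = 81·exp(3·t). Nous avons le snap s(t) = 81·exp(3·t). En substituant t = log(4)/3: s(log(4)/3) = 324.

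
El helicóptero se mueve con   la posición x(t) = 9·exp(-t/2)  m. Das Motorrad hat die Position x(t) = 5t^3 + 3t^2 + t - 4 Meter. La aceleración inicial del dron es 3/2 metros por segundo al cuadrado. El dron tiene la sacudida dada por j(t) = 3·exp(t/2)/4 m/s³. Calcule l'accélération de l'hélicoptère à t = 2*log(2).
En partant de la position x(t) = 9·exp(-t/2), nous prenons 2 dérivées. En prenant d/dt de x(t), nous trouvons v(t) = -9·exp(-t/2)/2. En dérivant la vitesse, nous obtenons l'accélération: a(t) = 9·exp(-t/2)/4. En utilisant a(t) = 9·exp(-t/2)/4 et en substituant t = 2*log(2), nous trouvons a = 9/8.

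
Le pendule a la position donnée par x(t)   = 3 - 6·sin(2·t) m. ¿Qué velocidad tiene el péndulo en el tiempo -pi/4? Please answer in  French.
Nous devons dériver notre équation de la position x(t) = 3 - 6·sin(2·t) 1 fois. En dérivant la position, nous obtenons la vitesse: v(t) = -12·cos(2·t). De l'équation de la vitesse v(t) = -12·cos(2·t), nous substituons t = -pi/4 pour obtenir v = 0.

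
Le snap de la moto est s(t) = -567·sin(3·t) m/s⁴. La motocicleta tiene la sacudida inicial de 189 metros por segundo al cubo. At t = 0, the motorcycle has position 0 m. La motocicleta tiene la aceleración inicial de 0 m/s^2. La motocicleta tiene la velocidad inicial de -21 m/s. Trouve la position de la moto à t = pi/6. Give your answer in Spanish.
Necesitamos integrar nuestra ecuación del snap s(t) = -567·sin(3·t) 4 veces. La integral del snap, con j(0) = 189, da la sacudida: j(t) = 189·cos(3·t). La integral de la sacudida es la aceleración. Usando a(0) = 0, obtenemos a(t) = 63·sin(3·t). Tomando ∫a(t)dt y aplicando v(0) = -21, encontramos v(t) = -21·cos(3·t). La antiderivada de la velocidad es la posición. Usando x(0) = 0, obtenemos x(t) = -7·sin(3·t). Usando x(t) = -7·sin(3·t) y sustituyendo t = pi/6, encontramos x = -7.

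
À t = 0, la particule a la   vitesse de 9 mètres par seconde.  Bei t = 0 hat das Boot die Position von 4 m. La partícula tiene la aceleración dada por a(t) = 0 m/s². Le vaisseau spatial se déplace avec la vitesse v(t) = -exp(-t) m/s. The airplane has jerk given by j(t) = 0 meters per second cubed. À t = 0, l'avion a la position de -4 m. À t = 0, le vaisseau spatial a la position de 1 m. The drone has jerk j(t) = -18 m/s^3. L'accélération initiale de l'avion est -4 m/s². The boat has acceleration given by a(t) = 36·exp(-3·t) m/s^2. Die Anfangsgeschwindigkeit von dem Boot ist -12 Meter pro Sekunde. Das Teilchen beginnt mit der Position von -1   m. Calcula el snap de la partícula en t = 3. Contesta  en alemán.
Wir müssen unsere Gleichung für die Beschleunigung a(t) = 0 2-mal ableiten. Die Ableitung von der Beschleunigung ergibt den Ruck: j(t) = 0. Durch Ableiten von dem Ruck erhalten wir den Snap: s(t) = 0. Mit s(t) = 0 und Einsetzen von t = 3, finden wir s = 0.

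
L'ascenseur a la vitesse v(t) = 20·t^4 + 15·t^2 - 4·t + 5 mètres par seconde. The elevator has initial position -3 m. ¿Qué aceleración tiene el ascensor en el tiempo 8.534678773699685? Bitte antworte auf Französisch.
Nous devons dériver notre équation de la vitesse v(t) = 20·t^4 + 15·t^2 - 4·t + 5 1 fois. La dérivée de la vitesse donne l'accélération: a(t) = 80·t^3 + 30·t - 4. De l'équation de l'accélération a(t) = 80·t^3 + 30·t - 4, nous substituons t = 8.534678773699685 pour obtenir a = 49985.8269749715.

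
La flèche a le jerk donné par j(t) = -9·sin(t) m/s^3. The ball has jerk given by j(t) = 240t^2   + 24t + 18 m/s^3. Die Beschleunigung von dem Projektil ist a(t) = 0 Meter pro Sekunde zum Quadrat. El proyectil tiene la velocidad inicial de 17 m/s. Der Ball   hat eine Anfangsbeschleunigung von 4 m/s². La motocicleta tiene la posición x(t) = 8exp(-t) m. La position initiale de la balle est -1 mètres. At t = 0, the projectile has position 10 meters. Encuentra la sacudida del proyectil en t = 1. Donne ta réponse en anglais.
To solve this, we need to take 1 derivative of our acceleration equation a(t) = 0. Taking d/dt of a(t), we find j(t) = 0. From the given jerk equation j(t) = 0, we substitute t = 1 to get j = 0.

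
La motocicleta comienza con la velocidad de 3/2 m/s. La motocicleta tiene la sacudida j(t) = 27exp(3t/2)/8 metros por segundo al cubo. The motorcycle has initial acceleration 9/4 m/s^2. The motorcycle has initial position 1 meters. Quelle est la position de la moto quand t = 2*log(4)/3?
En partant du jerk j(t) = 27·exp(3·t/2)/8, nous prenons 3 primitives. La primitive du jerk est l'accélération. En utilisant a(0) = 9/4, nous obtenons a(t) = 9·exp(3·t/2)/4. La primitive de l'accélération, avec v(0) = 3/2, donne la vitesse: v(t) = 3·exp(3·t/2)/2. En intégrant la vitesse et en utilisant la condition initiale x(0) = 1, nous obtenons x(t) = exp(3·t/2). De l'équation de la position x(t) = exp(3·t/2), nous substituons t = 2*log(4)/3 pour obtenir x = 4.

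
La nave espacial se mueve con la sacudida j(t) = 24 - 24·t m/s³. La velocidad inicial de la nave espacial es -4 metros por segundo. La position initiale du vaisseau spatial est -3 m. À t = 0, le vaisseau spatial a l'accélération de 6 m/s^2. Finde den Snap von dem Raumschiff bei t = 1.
Um dies zu lösen, müssen wir 1 Ableitung unserer Gleichung für den Ruck j(t) = 24 - 24·t nehmen. Die Ableitung von dem Ruck ergibt den Snap: s(t) = -24. Aus der Gleichung für den Snap s(t) = -24, setzen wir t = 1 ein und erhalten s = -24.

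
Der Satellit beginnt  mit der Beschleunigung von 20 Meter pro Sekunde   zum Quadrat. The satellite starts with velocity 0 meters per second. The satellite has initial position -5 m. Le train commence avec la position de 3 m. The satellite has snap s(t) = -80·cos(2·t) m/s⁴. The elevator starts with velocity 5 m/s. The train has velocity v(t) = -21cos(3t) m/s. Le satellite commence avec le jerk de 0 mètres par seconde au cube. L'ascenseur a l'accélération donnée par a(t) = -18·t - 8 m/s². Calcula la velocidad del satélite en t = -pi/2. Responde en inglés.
Starting from snap s(t) = -80·cos(2·t), we take 3 integrals. Integrating snap and using the initial condition j(0) = 0, we get j(t) = -40·sin(2·t). The antiderivative of jerk is acceleration. Using a(0) = 20, we get a(t) = 20·cos(2·t). Finding the antiderivative of a(t) and using v(0) = 0: v(t) = 10·sin(2·t). From the given velocity equation v(t) = 10·sin(2·t), we substitute t = -pi/2 to get v = 0.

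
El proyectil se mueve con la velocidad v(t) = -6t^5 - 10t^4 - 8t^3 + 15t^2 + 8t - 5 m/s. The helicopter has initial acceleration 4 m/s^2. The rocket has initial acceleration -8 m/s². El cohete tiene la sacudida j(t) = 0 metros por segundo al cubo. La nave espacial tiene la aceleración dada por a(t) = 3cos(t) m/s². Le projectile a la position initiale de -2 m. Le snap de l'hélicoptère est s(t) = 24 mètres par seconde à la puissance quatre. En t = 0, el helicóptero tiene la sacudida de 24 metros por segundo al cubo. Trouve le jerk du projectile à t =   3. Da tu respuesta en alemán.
Ausgehend von der Geschwindigkeit v(t) = -6·t^5 - 10·t^4 - 8·t^3 + 15·t^2 + 8·t - 5, nehmen wir 2 Ableitungen. Die Ableitung von der Geschwindigkeit ergibt die Beschleunigung: a(t) = -30·t^4 - 40·t^3 - 24·t^2 + 30·t + 8. Durch Ableiten von der Beschleunigung erhalten wir den Ruck: j(t) = -120·t^3 - 120·t^2 - 48·t + 30. Aus der Gleichung für den Ruck j(t) = -120·t^3 - 120·t^2 - 48·t + 30, setzen wir t = 3 ein und erhalten j = -4434.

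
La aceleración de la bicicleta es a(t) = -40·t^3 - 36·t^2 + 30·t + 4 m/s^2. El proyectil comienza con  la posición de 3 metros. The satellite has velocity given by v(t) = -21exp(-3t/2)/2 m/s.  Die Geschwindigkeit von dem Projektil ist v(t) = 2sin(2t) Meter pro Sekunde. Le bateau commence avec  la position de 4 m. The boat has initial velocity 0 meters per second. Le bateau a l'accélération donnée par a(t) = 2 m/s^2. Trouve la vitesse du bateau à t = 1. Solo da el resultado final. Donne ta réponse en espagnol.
v(1) = 2.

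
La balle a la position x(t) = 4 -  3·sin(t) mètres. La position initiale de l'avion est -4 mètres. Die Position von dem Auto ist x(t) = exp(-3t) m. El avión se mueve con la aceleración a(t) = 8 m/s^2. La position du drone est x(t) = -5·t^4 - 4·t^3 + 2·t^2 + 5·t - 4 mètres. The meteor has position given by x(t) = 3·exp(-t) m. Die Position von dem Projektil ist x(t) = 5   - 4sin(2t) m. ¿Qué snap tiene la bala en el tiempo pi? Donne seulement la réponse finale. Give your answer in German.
Der Snap bei t = pi ist s = 0.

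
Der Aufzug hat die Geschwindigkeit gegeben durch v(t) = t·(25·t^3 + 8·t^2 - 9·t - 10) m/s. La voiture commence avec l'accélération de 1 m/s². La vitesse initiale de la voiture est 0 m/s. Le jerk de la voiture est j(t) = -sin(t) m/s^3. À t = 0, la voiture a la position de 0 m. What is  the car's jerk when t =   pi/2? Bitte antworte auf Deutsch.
Mit j(t) = -sin(t) und Einsetzen von t = pi/2, finden wir j = -1.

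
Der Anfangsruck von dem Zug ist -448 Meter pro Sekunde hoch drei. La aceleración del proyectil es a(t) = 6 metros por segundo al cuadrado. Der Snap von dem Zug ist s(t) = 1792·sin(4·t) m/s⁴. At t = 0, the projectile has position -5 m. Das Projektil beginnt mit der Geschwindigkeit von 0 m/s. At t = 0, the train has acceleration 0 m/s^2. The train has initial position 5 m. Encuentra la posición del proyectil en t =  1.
Para resolver esto, necesitamos tomar 2 antiderivadas de nuestra ecuación de la aceleración a(t) = 6. La antiderivada de la aceleración, con v(0) = 0, da la velocidad: v(t) = 6·t. La antiderivada de la velocidad es la posición. Usando x(0) = -5, obtenemos x(t) = 3·t^2 - 5. De la ecuación de la posición x(t) = 3·t^2 - 5, sustituimos t = 1 para obtener x = -2.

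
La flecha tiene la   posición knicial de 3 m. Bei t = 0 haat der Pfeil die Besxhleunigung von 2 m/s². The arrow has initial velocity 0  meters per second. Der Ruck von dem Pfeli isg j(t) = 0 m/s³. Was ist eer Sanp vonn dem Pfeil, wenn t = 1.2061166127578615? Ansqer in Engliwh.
Starting from jerk j(t) = 0, we take 1 derivative. Differentiating jerk, we get snap: s(t) = 0. We have snap s(t) = 0. Substituting t = 1.2061166127578615: s(1.2061166127578615) = 0.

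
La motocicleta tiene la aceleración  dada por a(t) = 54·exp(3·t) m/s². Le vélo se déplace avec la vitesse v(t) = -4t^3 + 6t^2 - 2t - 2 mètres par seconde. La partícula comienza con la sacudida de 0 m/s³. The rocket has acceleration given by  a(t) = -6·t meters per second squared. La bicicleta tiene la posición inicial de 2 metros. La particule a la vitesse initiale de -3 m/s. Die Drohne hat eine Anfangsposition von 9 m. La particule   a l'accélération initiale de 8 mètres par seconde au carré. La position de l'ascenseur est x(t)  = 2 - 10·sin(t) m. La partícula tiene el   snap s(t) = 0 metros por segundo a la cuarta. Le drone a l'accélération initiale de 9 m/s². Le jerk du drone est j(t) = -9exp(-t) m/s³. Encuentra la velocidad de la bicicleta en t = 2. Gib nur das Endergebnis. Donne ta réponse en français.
La réponse est -14.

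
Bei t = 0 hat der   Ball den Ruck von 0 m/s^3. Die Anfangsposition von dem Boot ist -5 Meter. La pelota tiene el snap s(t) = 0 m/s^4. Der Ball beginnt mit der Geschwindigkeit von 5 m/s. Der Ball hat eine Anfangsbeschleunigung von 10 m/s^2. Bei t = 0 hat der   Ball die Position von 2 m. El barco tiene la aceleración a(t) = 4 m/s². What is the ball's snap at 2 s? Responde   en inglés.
We have snap s(t) = 0. Substituting t = 2: s(2) = 0.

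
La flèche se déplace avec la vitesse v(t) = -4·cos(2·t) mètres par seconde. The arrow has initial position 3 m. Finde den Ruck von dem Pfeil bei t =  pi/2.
Ausgehend von der Geschwindigkeit v(t) = -4·cos(2·t), nehmen wir 2 Ableitungen. Mit d/dt von v(t) finden wir a(t) = 8·sin(2·t). Mit d/dt von a(t) finden wir j(t) = 16·cos(2·t). Aus der Gleichung für den Ruck j(t) = 16·cos(2·t), setzen wir t = pi/2 ein und erhalten j = -16.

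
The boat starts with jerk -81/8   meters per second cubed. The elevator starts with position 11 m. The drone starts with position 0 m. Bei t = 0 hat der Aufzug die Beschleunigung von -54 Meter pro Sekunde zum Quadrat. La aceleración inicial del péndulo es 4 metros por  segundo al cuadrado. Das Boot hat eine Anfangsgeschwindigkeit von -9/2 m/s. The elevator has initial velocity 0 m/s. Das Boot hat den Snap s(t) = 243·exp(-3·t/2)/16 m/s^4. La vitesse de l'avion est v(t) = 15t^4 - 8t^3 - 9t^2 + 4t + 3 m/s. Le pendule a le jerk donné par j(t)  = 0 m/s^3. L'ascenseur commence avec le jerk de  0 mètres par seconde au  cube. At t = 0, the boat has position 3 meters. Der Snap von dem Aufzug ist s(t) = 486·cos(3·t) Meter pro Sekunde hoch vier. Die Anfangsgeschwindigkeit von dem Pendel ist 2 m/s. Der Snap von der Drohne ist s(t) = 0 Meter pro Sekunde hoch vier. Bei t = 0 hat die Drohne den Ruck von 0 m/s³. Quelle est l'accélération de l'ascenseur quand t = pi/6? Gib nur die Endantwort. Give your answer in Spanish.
La aceleración en t = pi/6 es a = 0.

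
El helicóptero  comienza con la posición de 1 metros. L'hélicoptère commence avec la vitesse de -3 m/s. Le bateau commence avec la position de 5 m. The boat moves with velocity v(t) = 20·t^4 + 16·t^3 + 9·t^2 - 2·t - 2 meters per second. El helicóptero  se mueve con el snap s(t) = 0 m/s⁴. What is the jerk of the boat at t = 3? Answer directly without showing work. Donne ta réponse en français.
j(3) = 2466.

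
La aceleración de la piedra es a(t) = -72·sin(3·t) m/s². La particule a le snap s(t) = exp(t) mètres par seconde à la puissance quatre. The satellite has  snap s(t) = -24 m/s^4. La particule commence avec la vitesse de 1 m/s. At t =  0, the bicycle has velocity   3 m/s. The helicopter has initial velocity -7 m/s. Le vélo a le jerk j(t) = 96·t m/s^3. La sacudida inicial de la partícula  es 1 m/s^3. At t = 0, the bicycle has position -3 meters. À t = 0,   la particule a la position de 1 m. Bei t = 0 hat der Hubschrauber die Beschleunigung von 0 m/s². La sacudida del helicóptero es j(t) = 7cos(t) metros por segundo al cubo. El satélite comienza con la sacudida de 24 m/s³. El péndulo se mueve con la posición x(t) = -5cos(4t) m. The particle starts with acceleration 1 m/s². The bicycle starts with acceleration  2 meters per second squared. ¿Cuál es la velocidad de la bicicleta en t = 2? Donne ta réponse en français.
En partant du jerk j(t) = 96·t, nous prenons 2 intégrales. La primitive du jerk, avec a(0) = 2, donne l'accélération: a(t) = 48·t^2 + 2. La primitive de l'accélération, avec v(0) = 3, donne la vitesse: v(t) = 16·t^3 + 2·t + 3. Nous avons la vitesse v(t) = 16·t^3 + 2·t + 3. En substituant t = 2: v(2) = 135.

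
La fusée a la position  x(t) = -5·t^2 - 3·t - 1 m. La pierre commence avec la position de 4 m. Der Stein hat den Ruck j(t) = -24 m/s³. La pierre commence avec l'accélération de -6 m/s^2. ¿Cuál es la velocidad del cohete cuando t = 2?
Debemos derivar nuestra ecuación de la posición x(t) = -5·t^2 - 3·t - 1 1 vez. Derivando la posición, obtenemos la velocidad: v(t) = -10·t - 3. Usando v(t) = -10·t - 3 y sustituyendo t = 2, encontramos v = -23.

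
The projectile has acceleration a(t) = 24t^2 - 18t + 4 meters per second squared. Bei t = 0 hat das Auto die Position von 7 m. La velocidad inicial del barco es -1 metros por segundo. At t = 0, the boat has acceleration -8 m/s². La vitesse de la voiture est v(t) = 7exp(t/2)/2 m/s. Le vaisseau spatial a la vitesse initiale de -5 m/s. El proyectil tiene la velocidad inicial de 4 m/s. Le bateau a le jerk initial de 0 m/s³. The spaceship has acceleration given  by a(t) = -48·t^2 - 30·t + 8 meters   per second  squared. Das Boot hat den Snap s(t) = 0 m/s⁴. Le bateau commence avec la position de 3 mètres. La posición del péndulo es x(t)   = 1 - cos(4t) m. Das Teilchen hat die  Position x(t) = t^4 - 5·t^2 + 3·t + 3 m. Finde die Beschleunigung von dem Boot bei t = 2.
Ausgehend von dem Snap s(t) = 0, nehmen wir 2 Stammfunktionen. Mit ∫s(t)dt und Anwendung von j(0) = 0, finden wir j(t) = 0. Durch Integration von dem Ruck und Verwendung der Anfangsbedingung a(0) = -8, erhalten wir a(t) = -8. Mit a(t) = -8 und Einsetzen von t = 2, finden wir a = -8.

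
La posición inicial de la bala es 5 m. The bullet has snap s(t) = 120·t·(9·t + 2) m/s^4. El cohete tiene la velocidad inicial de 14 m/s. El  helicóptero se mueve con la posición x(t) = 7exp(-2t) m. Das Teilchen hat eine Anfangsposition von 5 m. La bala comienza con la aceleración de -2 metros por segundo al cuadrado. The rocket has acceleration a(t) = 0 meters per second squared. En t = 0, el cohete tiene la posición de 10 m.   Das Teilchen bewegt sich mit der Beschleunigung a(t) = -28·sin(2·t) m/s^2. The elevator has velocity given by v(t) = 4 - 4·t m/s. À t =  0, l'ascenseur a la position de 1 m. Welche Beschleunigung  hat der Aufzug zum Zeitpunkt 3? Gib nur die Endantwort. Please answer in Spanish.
En t = 3, a = -4.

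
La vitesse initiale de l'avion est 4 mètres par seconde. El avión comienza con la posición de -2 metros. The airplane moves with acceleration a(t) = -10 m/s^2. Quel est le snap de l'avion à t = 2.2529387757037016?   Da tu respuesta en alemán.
Ausgehend von der Beschleunigung a(t) = -10, nehmen wir 2 Ableitungen. Mit d/dt von a(t) finden wir j(t) = 0. Mit d/dt von j(t) finden wir s(t) = 0. Wir haben den Snap s(t) = 0. Durch Einsetzen von t = 2.2529387757037016: s(2.2529387757037016) = 0.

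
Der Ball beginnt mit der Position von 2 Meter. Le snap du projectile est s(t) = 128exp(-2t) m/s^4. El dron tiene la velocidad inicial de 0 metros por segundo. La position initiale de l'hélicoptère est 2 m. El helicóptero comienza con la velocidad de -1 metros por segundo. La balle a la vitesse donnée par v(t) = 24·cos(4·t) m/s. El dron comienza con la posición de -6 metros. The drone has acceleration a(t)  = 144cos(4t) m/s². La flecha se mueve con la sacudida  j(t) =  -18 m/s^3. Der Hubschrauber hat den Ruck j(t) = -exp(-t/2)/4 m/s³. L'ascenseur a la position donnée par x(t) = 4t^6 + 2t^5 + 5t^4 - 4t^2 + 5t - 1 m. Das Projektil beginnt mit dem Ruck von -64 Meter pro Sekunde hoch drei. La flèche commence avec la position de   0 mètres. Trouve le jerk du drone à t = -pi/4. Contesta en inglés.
Starting from acceleration a(t) = 144·cos(4·t), we take 1 derivative. Taking d/dt of a(t), we find j(t) = -576·sin(4·t). We have jerk j(t) = -576·sin(4·t). Substituting t = -pi/4: j(-pi/4) = 0.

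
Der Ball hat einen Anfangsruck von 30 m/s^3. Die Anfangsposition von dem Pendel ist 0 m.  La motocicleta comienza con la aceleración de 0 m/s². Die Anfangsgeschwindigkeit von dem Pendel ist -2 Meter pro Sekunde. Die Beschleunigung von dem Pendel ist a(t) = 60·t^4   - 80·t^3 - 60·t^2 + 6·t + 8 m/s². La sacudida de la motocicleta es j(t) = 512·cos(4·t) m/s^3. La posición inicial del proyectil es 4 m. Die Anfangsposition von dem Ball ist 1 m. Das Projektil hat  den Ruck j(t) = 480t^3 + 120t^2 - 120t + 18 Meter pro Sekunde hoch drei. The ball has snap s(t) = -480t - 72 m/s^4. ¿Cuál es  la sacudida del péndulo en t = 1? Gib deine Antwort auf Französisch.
En partant de l'accélération a(t) = 60·t^4 - 80·t^3 - 60·t^2 + 6·t + 8, nous prenons 1 dérivée. La dérivée de l'accélération donne le jerk: j(t) = 240·t^3 - 240·t^2 - 120·t + 6. Nous avons le jerk j(t) = 240·t^3 - 240·t^2 - 120·t + 6. En substituant t = 1: j(1) = -114.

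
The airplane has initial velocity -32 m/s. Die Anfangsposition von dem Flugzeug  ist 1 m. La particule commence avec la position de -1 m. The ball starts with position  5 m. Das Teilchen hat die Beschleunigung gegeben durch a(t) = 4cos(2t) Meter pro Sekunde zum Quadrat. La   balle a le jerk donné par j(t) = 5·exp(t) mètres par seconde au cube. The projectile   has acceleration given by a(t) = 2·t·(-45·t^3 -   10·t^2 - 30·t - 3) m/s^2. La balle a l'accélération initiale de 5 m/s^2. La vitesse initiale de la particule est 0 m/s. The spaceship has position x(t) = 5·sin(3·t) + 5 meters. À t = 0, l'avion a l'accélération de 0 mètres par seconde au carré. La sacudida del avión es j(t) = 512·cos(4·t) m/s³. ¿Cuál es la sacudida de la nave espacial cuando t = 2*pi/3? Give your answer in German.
Ausgehend von der Position x(t) = 5·sin(3·t) + 5, nehmen wir 3 Ableitungen. Mit d/dt von x(t) finden wir v(t) = 15·cos(3·t). Die Ableitung von der Geschwindigkeit ergibt die Beschleunigung: a(t) = -45·sin(3·t). Durch Ableiten von der Beschleunigung erhalten wir den Ruck: j(t) = -135·cos(3·t). Aus der Gleichung für den Ruck j(t) = -135·cos(3·t), setzen wir t = 2*pi/3 ein und erhalten j = -135.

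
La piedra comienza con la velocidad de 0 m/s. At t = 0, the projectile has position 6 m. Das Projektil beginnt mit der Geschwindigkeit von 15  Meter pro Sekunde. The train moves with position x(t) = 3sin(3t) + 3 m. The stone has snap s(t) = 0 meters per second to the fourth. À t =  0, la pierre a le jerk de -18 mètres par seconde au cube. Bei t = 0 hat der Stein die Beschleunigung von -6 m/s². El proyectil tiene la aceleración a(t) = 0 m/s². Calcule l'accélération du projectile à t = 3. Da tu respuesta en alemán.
Mit a(t) = 0 und Einsetzen von t = 3, finden wir a = 0.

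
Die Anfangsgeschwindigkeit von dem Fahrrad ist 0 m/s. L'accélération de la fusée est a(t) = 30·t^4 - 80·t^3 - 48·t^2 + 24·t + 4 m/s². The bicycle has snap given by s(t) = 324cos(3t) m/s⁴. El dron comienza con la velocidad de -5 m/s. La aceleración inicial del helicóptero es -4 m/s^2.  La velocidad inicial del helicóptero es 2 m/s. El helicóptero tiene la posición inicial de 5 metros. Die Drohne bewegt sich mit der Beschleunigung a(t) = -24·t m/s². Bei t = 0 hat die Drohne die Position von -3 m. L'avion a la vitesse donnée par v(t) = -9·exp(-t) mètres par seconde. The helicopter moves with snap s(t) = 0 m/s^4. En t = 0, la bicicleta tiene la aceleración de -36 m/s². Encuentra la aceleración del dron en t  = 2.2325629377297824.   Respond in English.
We have acceleration a(t) = -24·t. Substituting t = 2.2325629377297824: a(2.2325629377297824) = -53.5815105055148.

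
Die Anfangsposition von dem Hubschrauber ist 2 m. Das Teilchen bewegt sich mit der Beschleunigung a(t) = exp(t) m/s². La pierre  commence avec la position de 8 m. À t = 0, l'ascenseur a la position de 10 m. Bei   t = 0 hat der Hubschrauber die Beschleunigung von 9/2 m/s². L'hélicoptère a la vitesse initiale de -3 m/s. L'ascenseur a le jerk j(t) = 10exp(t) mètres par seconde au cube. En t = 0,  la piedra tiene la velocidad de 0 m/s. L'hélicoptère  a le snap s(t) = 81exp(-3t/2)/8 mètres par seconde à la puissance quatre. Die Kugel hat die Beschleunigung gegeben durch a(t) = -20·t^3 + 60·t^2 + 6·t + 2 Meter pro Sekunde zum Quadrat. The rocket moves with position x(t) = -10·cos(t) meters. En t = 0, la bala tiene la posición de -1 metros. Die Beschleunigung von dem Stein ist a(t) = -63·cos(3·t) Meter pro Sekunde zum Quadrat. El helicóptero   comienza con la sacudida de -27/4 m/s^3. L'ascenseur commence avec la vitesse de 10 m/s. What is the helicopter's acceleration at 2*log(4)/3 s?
To solve this, we need to take 2 integrals of our snap equation s(t) = 81·exp(-3·t/2)/8. Taking ∫s(t)dt and applying j(0) = -27/4, we find j(t) = -27·exp(-3·t/2)/4. Taking ∫j(t)dt and applying a(0) = 9/2, we find a(t) = 9·exp(-3·t/2)/2. We have acceleration a(t) = 9·exp(-3·t/2)/2. Substituting t = 2*log(4)/3: a(2*log(4)/3) = 9/8.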